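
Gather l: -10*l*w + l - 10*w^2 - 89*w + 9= l*(1 - 10*w) - 10*w^2 - 89*w + 9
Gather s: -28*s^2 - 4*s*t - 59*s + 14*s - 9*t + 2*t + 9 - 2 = -28*s^2 + s*(-4*t - 45) - 7*t + 7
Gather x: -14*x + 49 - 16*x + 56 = 105 - 30*x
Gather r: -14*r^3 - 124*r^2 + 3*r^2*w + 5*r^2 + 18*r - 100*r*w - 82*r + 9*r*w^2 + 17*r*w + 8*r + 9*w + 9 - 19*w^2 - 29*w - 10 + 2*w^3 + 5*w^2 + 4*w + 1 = -14*r^3 + r^2*(3*w - 119) + r*(9*w^2 - 83*w - 56) + 2*w^3 - 14*w^2 - 16*w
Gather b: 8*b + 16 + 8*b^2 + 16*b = 8*b^2 + 24*b + 16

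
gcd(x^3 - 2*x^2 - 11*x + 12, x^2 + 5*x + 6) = x + 3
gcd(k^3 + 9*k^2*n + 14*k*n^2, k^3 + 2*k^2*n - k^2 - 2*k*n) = k^2 + 2*k*n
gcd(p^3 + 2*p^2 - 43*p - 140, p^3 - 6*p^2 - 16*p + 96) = p + 4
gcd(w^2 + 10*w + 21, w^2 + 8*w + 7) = w + 7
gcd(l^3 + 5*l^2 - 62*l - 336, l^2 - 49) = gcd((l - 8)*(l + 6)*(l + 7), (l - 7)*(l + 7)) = l + 7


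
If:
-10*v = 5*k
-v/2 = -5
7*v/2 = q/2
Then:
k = -20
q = 70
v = 10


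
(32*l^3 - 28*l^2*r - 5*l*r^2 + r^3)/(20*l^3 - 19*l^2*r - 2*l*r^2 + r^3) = (-8*l + r)/(-5*l + r)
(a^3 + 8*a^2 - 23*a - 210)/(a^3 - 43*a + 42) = (a^2 + a - 30)/(a^2 - 7*a + 6)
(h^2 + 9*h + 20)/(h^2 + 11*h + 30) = (h + 4)/(h + 6)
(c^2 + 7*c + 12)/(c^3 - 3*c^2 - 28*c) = (c + 3)/(c*(c - 7))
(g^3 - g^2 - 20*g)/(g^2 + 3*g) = (g^2 - g - 20)/(g + 3)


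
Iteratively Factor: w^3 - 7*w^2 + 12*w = (w - 4)*(w^2 - 3*w) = (w - 4)*(w - 3)*(w)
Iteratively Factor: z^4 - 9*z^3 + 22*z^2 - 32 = (z - 2)*(z^3 - 7*z^2 + 8*z + 16) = (z - 4)*(z - 2)*(z^2 - 3*z - 4) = (z - 4)*(z - 2)*(z + 1)*(z - 4)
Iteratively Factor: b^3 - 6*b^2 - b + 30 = (b + 2)*(b^2 - 8*b + 15) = (b - 5)*(b + 2)*(b - 3)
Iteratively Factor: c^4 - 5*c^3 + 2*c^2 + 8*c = (c - 2)*(c^3 - 3*c^2 - 4*c) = (c - 4)*(c - 2)*(c^2 + c) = c*(c - 4)*(c - 2)*(c + 1)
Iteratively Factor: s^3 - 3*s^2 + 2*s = (s - 2)*(s^2 - s) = s*(s - 2)*(s - 1)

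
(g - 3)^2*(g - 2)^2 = g^4 - 10*g^3 + 37*g^2 - 60*g + 36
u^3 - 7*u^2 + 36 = (u - 6)*(u - 3)*(u + 2)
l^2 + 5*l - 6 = (l - 1)*(l + 6)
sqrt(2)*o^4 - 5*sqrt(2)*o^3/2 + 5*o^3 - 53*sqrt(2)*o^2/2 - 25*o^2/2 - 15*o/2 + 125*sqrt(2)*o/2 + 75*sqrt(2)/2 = (o - 3)*(o - 5*sqrt(2)/2)*(o + 5*sqrt(2))*(sqrt(2)*o + sqrt(2)/2)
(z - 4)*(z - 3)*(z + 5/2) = z^3 - 9*z^2/2 - 11*z/2 + 30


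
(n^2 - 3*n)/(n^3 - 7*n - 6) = n/(n^2 + 3*n + 2)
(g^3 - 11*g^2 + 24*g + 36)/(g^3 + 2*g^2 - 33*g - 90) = (g^2 - 5*g - 6)/(g^2 + 8*g + 15)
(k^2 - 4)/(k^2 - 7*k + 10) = (k + 2)/(k - 5)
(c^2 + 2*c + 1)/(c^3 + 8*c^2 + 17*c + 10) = (c + 1)/(c^2 + 7*c + 10)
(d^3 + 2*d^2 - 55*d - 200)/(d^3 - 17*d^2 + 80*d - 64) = (d^2 + 10*d + 25)/(d^2 - 9*d + 8)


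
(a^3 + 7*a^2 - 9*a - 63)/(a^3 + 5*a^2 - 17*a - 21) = (a + 3)/(a + 1)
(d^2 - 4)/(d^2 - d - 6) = (d - 2)/(d - 3)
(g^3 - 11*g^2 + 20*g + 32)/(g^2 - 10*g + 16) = (g^2 - 3*g - 4)/(g - 2)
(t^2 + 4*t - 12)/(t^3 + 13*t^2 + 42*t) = (t - 2)/(t*(t + 7))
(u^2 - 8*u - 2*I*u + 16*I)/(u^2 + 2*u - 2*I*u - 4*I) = (u - 8)/(u + 2)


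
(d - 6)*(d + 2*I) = d^2 - 6*d + 2*I*d - 12*I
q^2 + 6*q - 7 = (q - 1)*(q + 7)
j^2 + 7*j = j*(j + 7)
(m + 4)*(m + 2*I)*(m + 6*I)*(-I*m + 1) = -I*m^4 + 9*m^3 - 4*I*m^3 + 36*m^2 + 20*I*m^2 - 12*m + 80*I*m - 48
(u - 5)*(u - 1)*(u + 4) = u^3 - 2*u^2 - 19*u + 20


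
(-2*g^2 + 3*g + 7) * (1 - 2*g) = 4*g^3 - 8*g^2 - 11*g + 7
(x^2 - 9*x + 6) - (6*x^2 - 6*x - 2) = -5*x^2 - 3*x + 8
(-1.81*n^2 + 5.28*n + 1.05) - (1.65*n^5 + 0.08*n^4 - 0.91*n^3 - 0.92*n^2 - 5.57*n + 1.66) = -1.65*n^5 - 0.08*n^4 + 0.91*n^3 - 0.89*n^2 + 10.85*n - 0.61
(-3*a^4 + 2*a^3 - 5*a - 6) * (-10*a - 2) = 30*a^5 - 14*a^4 - 4*a^3 + 50*a^2 + 70*a + 12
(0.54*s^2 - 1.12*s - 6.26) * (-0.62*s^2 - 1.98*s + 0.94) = -0.3348*s^4 - 0.3748*s^3 + 6.6064*s^2 + 11.342*s - 5.8844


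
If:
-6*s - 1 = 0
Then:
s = -1/6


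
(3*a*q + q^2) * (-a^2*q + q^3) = -3*a^3*q^2 - a^2*q^3 + 3*a*q^4 + q^5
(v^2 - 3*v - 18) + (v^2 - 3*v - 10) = 2*v^2 - 6*v - 28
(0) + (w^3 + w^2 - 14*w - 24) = w^3 + w^2 - 14*w - 24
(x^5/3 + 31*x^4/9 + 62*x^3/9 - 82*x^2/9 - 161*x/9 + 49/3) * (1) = x^5/3 + 31*x^4/9 + 62*x^3/9 - 82*x^2/9 - 161*x/9 + 49/3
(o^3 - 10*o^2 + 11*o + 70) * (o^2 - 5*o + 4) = o^5 - 15*o^4 + 65*o^3 - 25*o^2 - 306*o + 280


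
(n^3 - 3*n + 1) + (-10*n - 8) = n^3 - 13*n - 7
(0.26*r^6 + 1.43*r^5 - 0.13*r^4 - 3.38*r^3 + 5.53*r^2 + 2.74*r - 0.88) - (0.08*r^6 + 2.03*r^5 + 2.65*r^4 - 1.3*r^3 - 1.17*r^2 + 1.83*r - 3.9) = 0.18*r^6 - 0.6*r^5 - 2.78*r^4 - 2.08*r^3 + 6.7*r^2 + 0.91*r + 3.02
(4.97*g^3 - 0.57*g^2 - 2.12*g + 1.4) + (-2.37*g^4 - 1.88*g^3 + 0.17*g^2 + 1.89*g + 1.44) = -2.37*g^4 + 3.09*g^3 - 0.4*g^2 - 0.23*g + 2.84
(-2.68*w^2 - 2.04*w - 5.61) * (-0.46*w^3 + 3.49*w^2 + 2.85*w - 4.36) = 1.2328*w^5 - 8.4148*w^4 - 12.177*w^3 - 13.7081*w^2 - 7.0941*w + 24.4596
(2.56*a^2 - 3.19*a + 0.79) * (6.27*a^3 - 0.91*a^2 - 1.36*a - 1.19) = 16.0512*a^5 - 22.3309*a^4 + 4.3746*a^3 + 0.5731*a^2 + 2.7217*a - 0.9401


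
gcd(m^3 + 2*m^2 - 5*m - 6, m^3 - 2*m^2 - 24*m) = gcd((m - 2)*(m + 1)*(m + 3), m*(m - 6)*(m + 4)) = 1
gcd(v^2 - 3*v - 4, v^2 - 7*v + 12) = v - 4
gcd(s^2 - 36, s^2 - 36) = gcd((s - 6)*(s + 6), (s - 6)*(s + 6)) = s^2 - 36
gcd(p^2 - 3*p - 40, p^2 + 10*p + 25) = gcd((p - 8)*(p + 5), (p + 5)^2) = p + 5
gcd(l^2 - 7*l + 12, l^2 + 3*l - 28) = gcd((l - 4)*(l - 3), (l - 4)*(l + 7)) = l - 4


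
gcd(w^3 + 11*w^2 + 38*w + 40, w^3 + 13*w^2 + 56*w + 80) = w^2 + 9*w + 20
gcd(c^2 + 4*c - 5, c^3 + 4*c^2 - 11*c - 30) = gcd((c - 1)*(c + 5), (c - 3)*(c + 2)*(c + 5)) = c + 5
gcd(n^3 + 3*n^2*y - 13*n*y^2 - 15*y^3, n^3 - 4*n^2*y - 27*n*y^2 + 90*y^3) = -n^2 - 2*n*y + 15*y^2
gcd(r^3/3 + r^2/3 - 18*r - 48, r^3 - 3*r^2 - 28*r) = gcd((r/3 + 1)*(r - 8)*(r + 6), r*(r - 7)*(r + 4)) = 1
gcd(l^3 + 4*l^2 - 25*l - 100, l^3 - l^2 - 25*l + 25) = l^2 - 25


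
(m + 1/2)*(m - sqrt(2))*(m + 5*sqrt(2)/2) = m^3 + m^2/2 + 3*sqrt(2)*m^2/2 - 5*m + 3*sqrt(2)*m/4 - 5/2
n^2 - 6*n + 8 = (n - 4)*(n - 2)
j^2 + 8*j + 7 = (j + 1)*(j + 7)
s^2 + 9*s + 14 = (s + 2)*(s + 7)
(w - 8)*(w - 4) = w^2 - 12*w + 32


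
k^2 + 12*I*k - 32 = (k + 4*I)*(k + 8*I)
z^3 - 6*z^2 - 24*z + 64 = (z - 8)*(z - 2)*(z + 4)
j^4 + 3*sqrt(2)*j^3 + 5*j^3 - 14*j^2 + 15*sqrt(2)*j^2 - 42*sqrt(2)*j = j*(j - 2)*(j + 7)*(j + 3*sqrt(2))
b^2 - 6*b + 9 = (b - 3)^2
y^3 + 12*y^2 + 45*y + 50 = (y + 2)*(y + 5)^2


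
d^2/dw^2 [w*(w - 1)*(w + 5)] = 6*w + 8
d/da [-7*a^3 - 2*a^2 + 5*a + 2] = -21*a^2 - 4*a + 5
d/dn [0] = 0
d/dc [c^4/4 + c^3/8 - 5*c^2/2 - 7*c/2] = c^3 + 3*c^2/8 - 5*c - 7/2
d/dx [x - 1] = 1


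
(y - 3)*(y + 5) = y^2 + 2*y - 15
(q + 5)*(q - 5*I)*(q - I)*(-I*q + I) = -I*q^4 - 6*q^3 - 4*I*q^3 - 24*q^2 + 10*I*q^2 + 30*q + 20*I*q - 25*I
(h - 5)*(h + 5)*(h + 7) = h^3 + 7*h^2 - 25*h - 175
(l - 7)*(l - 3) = l^2 - 10*l + 21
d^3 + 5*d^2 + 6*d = d*(d + 2)*(d + 3)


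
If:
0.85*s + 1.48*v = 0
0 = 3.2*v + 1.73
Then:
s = 0.94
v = -0.54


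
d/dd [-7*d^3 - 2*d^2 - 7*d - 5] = -21*d^2 - 4*d - 7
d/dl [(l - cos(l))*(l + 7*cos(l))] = -6*l*sin(l) + 2*l + 7*sin(2*l) + 6*cos(l)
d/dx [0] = 0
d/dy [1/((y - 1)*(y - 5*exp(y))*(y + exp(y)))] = (-(y - 1)*(y - 5*exp(y))*(exp(y) + 1) + (y - 1)*(y + exp(y))*(5*exp(y) - 1) - (y - 5*exp(y))*(y + exp(y)))/((y - 1)^2*(y - 5*exp(y))^2*(y + exp(y))^2)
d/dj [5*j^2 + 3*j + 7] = 10*j + 3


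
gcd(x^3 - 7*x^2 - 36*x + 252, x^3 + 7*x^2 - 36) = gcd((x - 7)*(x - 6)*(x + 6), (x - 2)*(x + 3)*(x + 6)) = x + 6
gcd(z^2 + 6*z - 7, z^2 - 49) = z + 7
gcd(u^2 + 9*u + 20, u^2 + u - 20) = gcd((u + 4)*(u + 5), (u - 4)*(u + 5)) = u + 5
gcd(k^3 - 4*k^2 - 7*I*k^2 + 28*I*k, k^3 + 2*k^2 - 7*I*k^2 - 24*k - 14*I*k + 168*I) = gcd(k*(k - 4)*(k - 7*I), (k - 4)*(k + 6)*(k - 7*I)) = k^2 + k*(-4 - 7*I) + 28*I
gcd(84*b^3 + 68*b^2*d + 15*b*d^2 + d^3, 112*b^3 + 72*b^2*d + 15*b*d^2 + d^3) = 7*b + d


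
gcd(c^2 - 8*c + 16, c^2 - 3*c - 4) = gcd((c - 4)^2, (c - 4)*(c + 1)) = c - 4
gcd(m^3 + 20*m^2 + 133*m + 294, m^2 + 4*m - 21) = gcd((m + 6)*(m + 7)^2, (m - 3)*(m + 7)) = m + 7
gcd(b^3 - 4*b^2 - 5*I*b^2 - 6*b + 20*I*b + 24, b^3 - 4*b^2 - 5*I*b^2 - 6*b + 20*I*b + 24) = b^3 + b^2*(-4 - 5*I) + b*(-6 + 20*I) + 24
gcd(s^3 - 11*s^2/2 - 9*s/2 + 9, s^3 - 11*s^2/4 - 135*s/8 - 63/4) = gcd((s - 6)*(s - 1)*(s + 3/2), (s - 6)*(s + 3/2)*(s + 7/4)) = s^2 - 9*s/2 - 9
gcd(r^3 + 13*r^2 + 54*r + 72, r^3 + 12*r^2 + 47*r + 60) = r^2 + 7*r + 12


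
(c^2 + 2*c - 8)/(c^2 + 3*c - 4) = (c - 2)/(c - 1)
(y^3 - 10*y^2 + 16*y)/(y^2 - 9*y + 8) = y*(y - 2)/(y - 1)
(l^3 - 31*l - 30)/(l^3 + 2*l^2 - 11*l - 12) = (l^2 - l - 30)/(l^2 + l - 12)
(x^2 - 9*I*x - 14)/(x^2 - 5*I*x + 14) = (x - 2*I)/(x + 2*I)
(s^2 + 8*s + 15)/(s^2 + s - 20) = (s + 3)/(s - 4)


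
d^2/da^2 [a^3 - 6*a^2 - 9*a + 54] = 6*a - 12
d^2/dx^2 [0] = 0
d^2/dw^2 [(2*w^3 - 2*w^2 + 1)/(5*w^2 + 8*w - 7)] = 2*(278*w^3 - 471*w^2 + 414*w + 1)/(125*w^6 + 600*w^5 + 435*w^4 - 1168*w^3 - 609*w^2 + 1176*w - 343)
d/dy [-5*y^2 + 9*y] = 9 - 10*y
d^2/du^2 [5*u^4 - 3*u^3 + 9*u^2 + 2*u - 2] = 60*u^2 - 18*u + 18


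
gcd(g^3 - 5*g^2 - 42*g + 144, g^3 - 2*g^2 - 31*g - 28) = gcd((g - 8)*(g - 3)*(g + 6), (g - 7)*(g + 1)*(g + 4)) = 1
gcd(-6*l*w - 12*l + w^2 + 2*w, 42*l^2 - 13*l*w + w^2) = -6*l + w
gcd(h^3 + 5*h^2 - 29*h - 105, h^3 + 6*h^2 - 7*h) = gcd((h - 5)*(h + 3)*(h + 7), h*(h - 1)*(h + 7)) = h + 7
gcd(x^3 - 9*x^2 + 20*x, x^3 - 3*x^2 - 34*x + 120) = x^2 - 9*x + 20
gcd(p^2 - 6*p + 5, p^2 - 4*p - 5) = p - 5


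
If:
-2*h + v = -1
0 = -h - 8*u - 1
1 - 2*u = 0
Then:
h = -5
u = 1/2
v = -11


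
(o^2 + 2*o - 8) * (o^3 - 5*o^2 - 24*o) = o^5 - 3*o^4 - 42*o^3 - 8*o^2 + 192*o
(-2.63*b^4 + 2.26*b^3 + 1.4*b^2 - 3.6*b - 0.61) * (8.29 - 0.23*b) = 0.6049*b^5 - 22.3225*b^4 + 18.4134*b^3 + 12.434*b^2 - 29.7037*b - 5.0569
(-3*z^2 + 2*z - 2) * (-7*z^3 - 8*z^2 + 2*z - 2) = 21*z^5 + 10*z^4 - 8*z^3 + 26*z^2 - 8*z + 4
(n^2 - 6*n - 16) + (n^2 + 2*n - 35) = 2*n^2 - 4*n - 51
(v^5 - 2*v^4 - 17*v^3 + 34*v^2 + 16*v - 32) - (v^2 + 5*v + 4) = v^5 - 2*v^4 - 17*v^3 + 33*v^2 + 11*v - 36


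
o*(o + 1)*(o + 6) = o^3 + 7*o^2 + 6*o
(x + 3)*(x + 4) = x^2 + 7*x + 12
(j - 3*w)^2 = j^2 - 6*j*w + 9*w^2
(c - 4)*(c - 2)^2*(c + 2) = c^4 - 6*c^3 + 4*c^2 + 24*c - 32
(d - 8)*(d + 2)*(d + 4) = d^3 - 2*d^2 - 40*d - 64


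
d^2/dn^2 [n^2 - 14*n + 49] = 2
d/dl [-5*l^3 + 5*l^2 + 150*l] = -15*l^2 + 10*l + 150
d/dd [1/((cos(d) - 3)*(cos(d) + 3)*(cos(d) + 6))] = (-3*sin(d)^2 + 12*cos(d) - 6)*sin(d)/((cos(d) - 3)^2*(cos(d) + 3)^2*(cos(d) + 6)^2)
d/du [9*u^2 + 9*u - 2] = 18*u + 9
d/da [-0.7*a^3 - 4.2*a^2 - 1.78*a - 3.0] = -2.1*a^2 - 8.4*a - 1.78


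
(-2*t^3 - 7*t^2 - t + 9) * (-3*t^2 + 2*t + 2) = 6*t^5 + 17*t^4 - 15*t^3 - 43*t^2 + 16*t + 18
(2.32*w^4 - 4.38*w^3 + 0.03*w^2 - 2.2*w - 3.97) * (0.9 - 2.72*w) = -6.3104*w^5 + 14.0016*w^4 - 4.0236*w^3 + 6.011*w^2 + 8.8184*w - 3.573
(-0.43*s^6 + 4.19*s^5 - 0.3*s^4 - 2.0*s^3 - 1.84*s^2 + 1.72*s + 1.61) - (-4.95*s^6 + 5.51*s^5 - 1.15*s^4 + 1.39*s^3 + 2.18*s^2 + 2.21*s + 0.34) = 4.52*s^6 - 1.32*s^5 + 0.85*s^4 - 3.39*s^3 - 4.02*s^2 - 0.49*s + 1.27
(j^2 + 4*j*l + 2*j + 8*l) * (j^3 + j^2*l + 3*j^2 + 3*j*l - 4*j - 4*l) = j^5 + 5*j^4*l + 5*j^4 + 4*j^3*l^2 + 25*j^3*l + 2*j^3 + 20*j^2*l^2 + 10*j^2*l - 8*j^2 + 8*j*l^2 - 40*j*l - 32*l^2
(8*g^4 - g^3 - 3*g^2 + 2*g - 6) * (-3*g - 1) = -24*g^5 - 5*g^4 + 10*g^3 - 3*g^2 + 16*g + 6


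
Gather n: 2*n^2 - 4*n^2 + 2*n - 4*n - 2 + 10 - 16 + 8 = -2*n^2 - 2*n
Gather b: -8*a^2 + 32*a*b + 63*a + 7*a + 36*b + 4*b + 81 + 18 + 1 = -8*a^2 + 70*a + b*(32*a + 40) + 100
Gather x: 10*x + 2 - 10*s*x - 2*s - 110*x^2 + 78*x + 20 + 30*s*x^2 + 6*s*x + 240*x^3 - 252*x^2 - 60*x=-2*s + 240*x^3 + x^2*(30*s - 362) + x*(28 - 4*s) + 22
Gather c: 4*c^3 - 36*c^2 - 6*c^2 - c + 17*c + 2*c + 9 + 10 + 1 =4*c^3 - 42*c^2 + 18*c + 20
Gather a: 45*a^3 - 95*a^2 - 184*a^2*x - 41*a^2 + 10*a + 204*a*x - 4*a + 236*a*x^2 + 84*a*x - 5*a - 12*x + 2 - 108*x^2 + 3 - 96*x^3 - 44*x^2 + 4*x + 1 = 45*a^3 + a^2*(-184*x - 136) + a*(236*x^2 + 288*x + 1) - 96*x^3 - 152*x^2 - 8*x + 6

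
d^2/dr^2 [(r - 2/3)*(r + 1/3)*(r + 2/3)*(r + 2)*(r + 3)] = 20*r^3 + 64*r^2 + 130*r/3 - 20/27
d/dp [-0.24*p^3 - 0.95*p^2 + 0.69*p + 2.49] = -0.72*p^2 - 1.9*p + 0.69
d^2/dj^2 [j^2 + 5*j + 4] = 2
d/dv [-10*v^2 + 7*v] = 7 - 20*v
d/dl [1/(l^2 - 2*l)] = 2*(1 - l)/(l^2*(l - 2)^2)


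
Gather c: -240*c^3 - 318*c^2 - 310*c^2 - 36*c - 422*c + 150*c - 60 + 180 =-240*c^3 - 628*c^2 - 308*c + 120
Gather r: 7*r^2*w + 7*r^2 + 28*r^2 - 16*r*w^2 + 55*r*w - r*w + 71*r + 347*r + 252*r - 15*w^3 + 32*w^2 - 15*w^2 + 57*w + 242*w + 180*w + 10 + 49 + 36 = r^2*(7*w + 35) + r*(-16*w^2 + 54*w + 670) - 15*w^3 + 17*w^2 + 479*w + 95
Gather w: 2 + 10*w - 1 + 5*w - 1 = 15*w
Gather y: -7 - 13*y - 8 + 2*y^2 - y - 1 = 2*y^2 - 14*y - 16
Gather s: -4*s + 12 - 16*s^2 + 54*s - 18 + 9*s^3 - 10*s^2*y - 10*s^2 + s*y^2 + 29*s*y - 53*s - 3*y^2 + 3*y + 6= 9*s^3 + s^2*(-10*y - 26) + s*(y^2 + 29*y - 3) - 3*y^2 + 3*y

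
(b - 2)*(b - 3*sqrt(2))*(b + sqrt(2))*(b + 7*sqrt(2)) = b^4 - 2*b^3 + 5*sqrt(2)*b^3 - 34*b^2 - 10*sqrt(2)*b^2 - 42*sqrt(2)*b + 68*b + 84*sqrt(2)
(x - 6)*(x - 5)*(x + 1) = x^3 - 10*x^2 + 19*x + 30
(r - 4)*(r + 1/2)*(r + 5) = r^3 + 3*r^2/2 - 39*r/2 - 10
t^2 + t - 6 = (t - 2)*(t + 3)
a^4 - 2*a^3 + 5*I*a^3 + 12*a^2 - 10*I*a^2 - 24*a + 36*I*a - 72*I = (a - 2)*(a - 3*I)*(a + 2*I)*(a + 6*I)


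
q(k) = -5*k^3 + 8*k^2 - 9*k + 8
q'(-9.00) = -1368.00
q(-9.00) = 4382.00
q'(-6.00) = -645.00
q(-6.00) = 1430.00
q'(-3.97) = -308.93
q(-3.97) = 482.67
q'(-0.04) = -9.66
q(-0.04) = 8.37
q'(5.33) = -349.85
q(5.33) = -569.80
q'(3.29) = -118.72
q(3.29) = -113.07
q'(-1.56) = -70.46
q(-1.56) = 60.49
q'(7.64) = -762.30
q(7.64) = -1823.52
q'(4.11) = -196.62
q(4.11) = -240.99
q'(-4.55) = -392.34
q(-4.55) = 685.55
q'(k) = -15*k^2 + 16*k - 9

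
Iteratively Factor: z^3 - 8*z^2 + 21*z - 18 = (z - 3)*(z^2 - 5*z + 6) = (z - 3)*(z - 2)*(z - 3)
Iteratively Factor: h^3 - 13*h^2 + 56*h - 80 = (h - 4)*(h^2 - 9*h + 20) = (h - 4)^2*(h - 5)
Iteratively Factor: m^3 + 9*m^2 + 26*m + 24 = (m + 3)*(m^2 + 6*m + 8) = (m + 2)*(m + 3)*(m + 4)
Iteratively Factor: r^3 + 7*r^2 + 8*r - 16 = (r - 1)*(r^2 + 8*r + 16) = (r - 1)*(r + 4)*(r + 4)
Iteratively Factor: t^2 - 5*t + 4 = (t - 4)*(t - 1)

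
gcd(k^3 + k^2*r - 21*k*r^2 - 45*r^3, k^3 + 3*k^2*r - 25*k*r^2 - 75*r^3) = -k^2 + 2*k*r + 15*r^2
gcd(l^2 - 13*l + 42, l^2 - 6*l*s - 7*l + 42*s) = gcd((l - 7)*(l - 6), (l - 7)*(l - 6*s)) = l - 7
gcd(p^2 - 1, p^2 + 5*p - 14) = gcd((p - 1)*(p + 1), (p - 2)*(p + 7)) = 1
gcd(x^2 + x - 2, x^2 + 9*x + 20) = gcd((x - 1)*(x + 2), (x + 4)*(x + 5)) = 1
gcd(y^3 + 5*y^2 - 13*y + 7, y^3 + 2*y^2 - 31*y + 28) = y^2 + 6*y - 7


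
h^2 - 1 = (h - 1)*(h + 1)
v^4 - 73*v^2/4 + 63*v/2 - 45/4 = (v - 3)*(v - 3/2)*(v - 1/2)*(v + 5)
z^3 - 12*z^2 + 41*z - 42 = (z - 7)*(z - 3)*(z - 2)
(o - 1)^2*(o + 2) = o^3 - 3*o + 2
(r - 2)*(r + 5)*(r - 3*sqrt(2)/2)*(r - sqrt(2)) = r^4 - 5*sqrt(2)*r^3/2 + 3*r^3 - 15*sqrt(2)*r^2/2 - 7*r^2 + 9*r + 25*sqrt(2)*r - 30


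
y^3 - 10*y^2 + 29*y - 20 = (y - 5)*(y - 4)*(y - 1)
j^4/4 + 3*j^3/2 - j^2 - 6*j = j*(j/4 + 1/2)*(j - 2)*(j + 6)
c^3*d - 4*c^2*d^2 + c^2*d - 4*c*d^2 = c*(c - 4*d)*(c*d + d)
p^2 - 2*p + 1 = (p - 1)^2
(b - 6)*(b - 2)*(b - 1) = b^3 - 9*b^2 + 20*b - 12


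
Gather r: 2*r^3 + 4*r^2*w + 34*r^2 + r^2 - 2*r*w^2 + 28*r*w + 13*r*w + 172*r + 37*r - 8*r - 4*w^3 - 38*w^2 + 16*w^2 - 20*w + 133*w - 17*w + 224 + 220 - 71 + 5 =2*r^3 + r^2*(4*w + 35) + r*(-2*w^2 + 41*w + 201) - 4*w^3 - 22*w^2 + 96*w + 378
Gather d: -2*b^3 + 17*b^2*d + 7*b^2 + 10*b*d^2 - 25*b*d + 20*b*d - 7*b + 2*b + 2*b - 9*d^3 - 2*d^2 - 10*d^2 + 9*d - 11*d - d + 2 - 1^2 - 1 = -2*b^3 + 7*b^2 - 3*b - 9*d^3 + d^2*(10*b - 12) + d*(17*b^2 - 5*b - 3)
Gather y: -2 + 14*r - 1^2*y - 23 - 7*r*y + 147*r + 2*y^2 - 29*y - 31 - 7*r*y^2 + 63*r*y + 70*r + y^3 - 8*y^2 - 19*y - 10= 231*r + y^3 + y^2*(-7*r - 6) + y*(56*r - 49) - 66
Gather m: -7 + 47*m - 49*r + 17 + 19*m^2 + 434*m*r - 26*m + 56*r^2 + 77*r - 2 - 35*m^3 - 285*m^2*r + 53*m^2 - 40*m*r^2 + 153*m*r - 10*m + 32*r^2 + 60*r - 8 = -35*m^3 + m^2*(72 - 285*r) + m*(-40*r^2 + 587*r + 11) + 88*r^2 + 88*r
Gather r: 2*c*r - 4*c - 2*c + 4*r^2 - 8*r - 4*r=-6*c + 4*r^2 + r*(2*c - 12)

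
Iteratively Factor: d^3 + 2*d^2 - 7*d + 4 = (d + 4)*(d^2 - 2*d + 1) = (d - 1)*(d + 4)*(d - 1)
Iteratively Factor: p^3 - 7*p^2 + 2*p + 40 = (p - 4)*(p^2 - 3*p - 10) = (p - 5)*(p - 4)*(p + 2)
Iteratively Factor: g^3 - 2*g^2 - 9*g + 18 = (g - 3)*(g^2 + g - 6) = (g - 3)*(g - 2)*(g + 3)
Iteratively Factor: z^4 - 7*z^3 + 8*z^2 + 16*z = (z - 4)*(z^3 - 3*z^2 - 4*z) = (z - 4)*(z + 1)*(z^2 - 4*z) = (z - 4)^2*(z + 1)*(z)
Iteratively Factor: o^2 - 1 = (o - 1)*(o + 1)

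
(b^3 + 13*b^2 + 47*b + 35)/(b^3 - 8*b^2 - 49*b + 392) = (b^2 + 6*b + 5)/(b^2 - 15*b + 56)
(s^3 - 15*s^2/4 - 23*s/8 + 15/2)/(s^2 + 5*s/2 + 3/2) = (s^2 - 21*s/4 + 5)/(s + 1)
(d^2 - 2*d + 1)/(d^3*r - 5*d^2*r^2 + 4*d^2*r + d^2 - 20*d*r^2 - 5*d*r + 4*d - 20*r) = (d^2 - 2*d + 1)/(d^3*r - 5*d^2*r^2 + 4*d^2*r + d^2 - 20*d*r^2 - 5*d*r + 4*d - 20*r)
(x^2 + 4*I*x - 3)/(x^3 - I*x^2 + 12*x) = (x + I)/(x*(x - 4*I))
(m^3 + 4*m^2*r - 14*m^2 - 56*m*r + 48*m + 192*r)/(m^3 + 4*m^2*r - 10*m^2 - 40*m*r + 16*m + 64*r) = (m - 6)/(m - 2)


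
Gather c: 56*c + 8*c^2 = 8*c^2 + 56*c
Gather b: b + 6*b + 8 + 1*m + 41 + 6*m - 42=7*b + 7*m + 7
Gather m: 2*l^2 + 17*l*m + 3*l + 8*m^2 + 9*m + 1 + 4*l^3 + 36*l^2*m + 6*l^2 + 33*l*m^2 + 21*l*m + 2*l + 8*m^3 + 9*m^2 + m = 4*l^3 + 8*l^2 + 5*l + 8*m^3 + m^2*(33*l + 17) + m*(36*l^2 + 38*l + 10) + 1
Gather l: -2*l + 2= 2 - 2*l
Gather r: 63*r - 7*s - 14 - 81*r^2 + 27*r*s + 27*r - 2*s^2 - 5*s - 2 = -81*r^2 + r*(27*s + 90) - 2*s^2 - 12*s - 16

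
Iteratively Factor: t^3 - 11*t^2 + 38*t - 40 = (t - 4)*(t^2 - 7*t + 10) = (t - 5)*(t - 4)*(t - 2)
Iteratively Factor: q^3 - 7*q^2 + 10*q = (q - 5)*(q^2 - 2*q) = q*(q - 5)*(q - 2)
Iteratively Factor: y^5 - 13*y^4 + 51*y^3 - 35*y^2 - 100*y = (y - 4)*(y^4 - 9*y^3 + 15*y^2 + 25*y) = (y - 4)*(y + 1)*(y^3 - 10*y^2 + 25*y) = (y - 5)*(y - 4)*(y + 1)*(y^2 - 5*y) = (y - 5)^2*(y - 4)*(y + 1)*(y)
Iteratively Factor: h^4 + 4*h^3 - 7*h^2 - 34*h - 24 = (h + 4)*(h^3 - 7*h - 6) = (h + 1)*(h + 4)*(h^2 - h - 6) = (h + 1)*(h + 2)*(h + 4)*(h - 3)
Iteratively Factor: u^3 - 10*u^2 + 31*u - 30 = (u - 2)*(u^2 - 8*u + 15) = (u - 3)*(u - 2)*(u - 5)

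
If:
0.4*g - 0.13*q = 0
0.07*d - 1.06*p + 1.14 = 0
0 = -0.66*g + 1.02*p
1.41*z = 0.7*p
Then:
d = 30.5020408163265*z - 16.2857142857143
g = 3.11298701298701*z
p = 2.01428571428571*z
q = 9.57842157842158*z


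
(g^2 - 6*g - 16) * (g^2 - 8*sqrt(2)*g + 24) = g^4 - 8*sqrt(2)*g^3 - 6*g^3 + 8*g^2 + 48*sqrt(2)*g^2 - 144*g + 128*sqrt(2)*g - 384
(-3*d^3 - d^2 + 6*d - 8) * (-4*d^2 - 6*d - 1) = 12*d^5 + 22*d^4 - 15*d^3 - 3*d^2 + 42*d + 8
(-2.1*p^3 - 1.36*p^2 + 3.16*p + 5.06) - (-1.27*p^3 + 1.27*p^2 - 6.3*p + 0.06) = -0.83*p^3 - 2.63*p^2 + 9.46*p + 5.0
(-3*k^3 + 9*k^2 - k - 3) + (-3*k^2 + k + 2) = -3*k^3 + 6*k^2 - 1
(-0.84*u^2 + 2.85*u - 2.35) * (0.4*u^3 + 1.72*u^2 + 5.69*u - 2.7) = -0.336*u^5 - 0.3048*u^4 - 0.8176*u^3 + 14.4425*u^2 - 21.0665*u + 6.345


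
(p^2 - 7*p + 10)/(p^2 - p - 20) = (p - 2)/(p + 4)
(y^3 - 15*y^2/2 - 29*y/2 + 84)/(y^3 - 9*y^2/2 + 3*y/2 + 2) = (2*y^3 - 15*y^2 - 29*y + 168)/(2*y^3 - 9*y^2 + 3*y + 4)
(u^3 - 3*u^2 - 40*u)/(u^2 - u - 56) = u*(u + 5)/(u + 7)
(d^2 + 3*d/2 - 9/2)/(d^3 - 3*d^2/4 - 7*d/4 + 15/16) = 8*(d + 3)/(8*d^2 + 6*d - 5)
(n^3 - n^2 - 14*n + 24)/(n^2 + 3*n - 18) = (n^2 + 2*n - 8)/(n + 6)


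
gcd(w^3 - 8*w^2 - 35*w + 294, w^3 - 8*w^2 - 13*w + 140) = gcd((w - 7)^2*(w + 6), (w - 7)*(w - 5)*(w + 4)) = w - 7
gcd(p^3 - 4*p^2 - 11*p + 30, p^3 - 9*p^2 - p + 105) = p^2 - 2*p - 15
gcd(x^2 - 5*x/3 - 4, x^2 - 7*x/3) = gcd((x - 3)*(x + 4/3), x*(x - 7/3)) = 1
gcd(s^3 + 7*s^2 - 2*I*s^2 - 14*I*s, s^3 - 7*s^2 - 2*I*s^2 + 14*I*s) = s^2 - 2*I*s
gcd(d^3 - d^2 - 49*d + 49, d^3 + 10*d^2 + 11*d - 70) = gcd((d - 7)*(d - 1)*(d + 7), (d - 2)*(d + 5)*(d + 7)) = d + 7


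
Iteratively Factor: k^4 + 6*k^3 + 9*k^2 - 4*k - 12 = (k + 2)*(k^3 + 4*k^2 + k - 6) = (k - 1)*(k + 2)*(k^2 + 5*k + 6) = (k - 1)*(k + 2)*(k + 3)*(k + 2)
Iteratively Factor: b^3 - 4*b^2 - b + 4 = (b - 1)*(b^2 - 3*b - 4) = (b - 1)*(b + 1)*(b - 4)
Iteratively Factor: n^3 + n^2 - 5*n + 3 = (n - 1)*(n^2 + 2*n - 3) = (n - 1)*(n + 3)*(n - 1)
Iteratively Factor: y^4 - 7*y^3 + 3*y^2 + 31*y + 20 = (y - 4)*(y^3 - 3*y^2 - 9*y - 5) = (y - 4)*(y + 1)*(y^2 - 4*y - 5) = (y - 5)*(y - 4)*(y + 1)*(y + 1)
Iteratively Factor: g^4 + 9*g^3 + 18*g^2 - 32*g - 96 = (g + 4)*(g^3 + 5*g^2 - 2*g - 24) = (g + 4)^2*(g^2 + g - 6) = (g - 2)*(g + 4)^2*(g + 3)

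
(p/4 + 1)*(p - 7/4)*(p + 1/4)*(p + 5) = p^4/4 + 15*p^3/8 + 97*p^2/64 - 543*p/64 - 35/16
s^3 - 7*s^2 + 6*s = s*(s - 6)*(s - 1)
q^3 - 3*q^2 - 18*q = q*(q - 6)*(q + 3)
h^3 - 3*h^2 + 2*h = h*(h - 2)*(h - 1)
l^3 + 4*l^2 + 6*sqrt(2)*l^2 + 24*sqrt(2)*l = l*(l + 4)*(l + 6*sqrt(2))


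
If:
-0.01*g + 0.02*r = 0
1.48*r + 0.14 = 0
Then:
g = -0.19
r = -0.09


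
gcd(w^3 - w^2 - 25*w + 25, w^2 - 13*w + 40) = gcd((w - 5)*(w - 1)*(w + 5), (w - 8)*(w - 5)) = w - 5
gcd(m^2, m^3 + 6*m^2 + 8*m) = m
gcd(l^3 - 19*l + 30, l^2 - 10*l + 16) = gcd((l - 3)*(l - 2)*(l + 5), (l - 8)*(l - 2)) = l - 2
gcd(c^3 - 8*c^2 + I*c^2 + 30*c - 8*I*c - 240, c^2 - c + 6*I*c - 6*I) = c + 6*I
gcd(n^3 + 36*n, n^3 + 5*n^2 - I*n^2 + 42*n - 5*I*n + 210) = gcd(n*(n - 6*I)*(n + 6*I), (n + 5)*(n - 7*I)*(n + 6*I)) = n + 6*I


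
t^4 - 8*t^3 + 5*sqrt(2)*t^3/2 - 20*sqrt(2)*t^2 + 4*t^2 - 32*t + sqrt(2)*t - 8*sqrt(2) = (t - 8)*(t + sqrt(2)/2)*(t + sqrt(2))^2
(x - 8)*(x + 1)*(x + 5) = x^3 - 2*x^2 - 43*x - 40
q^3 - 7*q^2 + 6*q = q*(q - 6)*(q - 1)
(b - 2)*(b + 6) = b^2 + 4*b - 12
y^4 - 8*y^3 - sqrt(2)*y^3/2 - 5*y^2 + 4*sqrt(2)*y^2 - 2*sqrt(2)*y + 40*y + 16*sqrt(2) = (y - 8)*(y - 2*sqrt(2))*(y + sqrt(2)/2)*(y + sqrt(2))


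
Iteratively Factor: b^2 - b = (b - 1)*(b)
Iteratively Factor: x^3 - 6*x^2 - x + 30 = (x - 5)*(x^2 - x - 6) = (x - 5)*(x - 3)*(x + 2)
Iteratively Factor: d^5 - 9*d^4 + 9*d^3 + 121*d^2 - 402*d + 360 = (d - 2)*(d^4 - 7*d^3 - 5*d^2 + 111*d - 180) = (d - 2)*(d + 4)*(d^3 - 11*d^2 + 39*d - 45) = (d - 3)*(d - 2)*(d + 4)*(d^2 - 8*d + 15) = (d - 5)*(d - 3)*(d - 2)*(d + 4)*(d - 3)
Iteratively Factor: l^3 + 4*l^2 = (l)*(l^2 + 4*l) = l*(l + 4)*(l)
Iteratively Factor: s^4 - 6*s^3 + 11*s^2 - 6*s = (s - 3)*(s^3 - 3*s^2 + 2*s) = s*(s - 3)*(s^2 - 3*s + 2) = s*(s - 3)*(s - 1)*(s - 2)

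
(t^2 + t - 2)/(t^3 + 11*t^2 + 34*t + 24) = (t^2 + t - 2)/(t^3 + 11*t^2 + 34*t + 24)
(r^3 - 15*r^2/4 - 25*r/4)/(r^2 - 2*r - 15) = r*(4*r + 5)/(4*(r + 3))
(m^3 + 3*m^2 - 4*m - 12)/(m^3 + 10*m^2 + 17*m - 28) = (m^3 + 3*m^2 - 4*m - 12)/(m^3 + 10*m^2 + 17*m - 28)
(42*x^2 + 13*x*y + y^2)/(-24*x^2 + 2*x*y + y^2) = (-7*x - y)/(4*x - y)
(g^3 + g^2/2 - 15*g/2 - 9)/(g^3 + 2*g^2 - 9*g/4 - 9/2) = 2*(g - 3)/(2*g - 3)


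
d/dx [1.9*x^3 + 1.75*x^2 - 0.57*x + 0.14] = 5.7*x^2 + 3.5*x - 0.57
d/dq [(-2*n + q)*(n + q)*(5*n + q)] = -7*n^2 + 8*n*q + 3*q^2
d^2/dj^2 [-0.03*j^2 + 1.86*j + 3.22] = -0.0600000000000000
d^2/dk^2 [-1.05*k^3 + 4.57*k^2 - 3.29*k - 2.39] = 9.14 - 6.3*k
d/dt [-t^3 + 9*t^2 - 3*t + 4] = -3*t^2 + 18*t - 3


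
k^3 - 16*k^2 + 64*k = k*(k - 8)^2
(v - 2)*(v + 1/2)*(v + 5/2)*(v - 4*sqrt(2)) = v^4 - 4*sqrt(2)*v^3 + v^3 - 4*sqrt(2)*v^2 - 19*v^2/4 - 5*v/2 + 19*sqrt(2)*v + 10*sqrt(2)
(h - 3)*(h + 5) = h^2 + 2*h - 15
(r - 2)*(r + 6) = r^2 + 4*r - 12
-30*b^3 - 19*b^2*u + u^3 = (-5*b + u)*(2*b + u)*(3*b + u)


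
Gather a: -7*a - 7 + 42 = 35 - 7*a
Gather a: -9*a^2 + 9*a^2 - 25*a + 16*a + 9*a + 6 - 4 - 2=0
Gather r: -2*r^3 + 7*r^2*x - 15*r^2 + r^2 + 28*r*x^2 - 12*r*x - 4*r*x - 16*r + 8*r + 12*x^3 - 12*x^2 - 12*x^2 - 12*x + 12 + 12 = -2*r^3 + r^2*(7*x - 14) + r*(28*x^2 - 16*x - 8) + 12*x^3 - 24*x^2 - 12*x + 24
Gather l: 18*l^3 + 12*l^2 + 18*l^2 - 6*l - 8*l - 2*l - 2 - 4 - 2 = 18*l^3 + 30*l^2 - 16*l - 8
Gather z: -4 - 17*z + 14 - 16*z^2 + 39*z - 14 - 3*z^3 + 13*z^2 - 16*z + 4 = -3*z^3 - 3*z^2 + 6*z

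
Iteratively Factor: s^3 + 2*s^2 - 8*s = (s)*(s^2 + 2*s - 8) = s*(s - 2)*(s + 4)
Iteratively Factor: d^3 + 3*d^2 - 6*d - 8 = (d - 2)*(d^2 + 5*d + 4) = (d - 2)*(d + 1)*(d + 4)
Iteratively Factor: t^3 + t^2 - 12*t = (t - 3)*(t^2 + 4*t) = (t - 3)*(t + 4)*(t)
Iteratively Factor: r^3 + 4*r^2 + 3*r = (r + 1)*(r^2 + 3*r) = (r + 1)*(r + 3)*(r)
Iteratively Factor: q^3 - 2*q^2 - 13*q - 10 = (q + 1)*(q^2 - 3*q - 10) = (q - 5)*(q + 1)*(q + 2)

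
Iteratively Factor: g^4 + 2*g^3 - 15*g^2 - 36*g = (g + 3)*(g^3 - g^2 - 12*g) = g*(g + 3)*(g^2 - g - 12) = g*(g - 4)*(g + 3)*(g + 3)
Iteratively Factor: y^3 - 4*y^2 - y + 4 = (y - 4)*(y^2 - 1) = (y - 4)*(y + 1)*(y - 1)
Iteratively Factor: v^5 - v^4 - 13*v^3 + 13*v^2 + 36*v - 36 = (v + 3)*(v^4 - 4*v^3 - v^2 + 16*v - 12) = (v + 2)*(v + 3)*(v^3 - 6*v^2 + 11*v - 6) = (v - 1)*(v + 2)*(v + 3)*(v^2 - 5*v + 6) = (v - 2)*(v - 1)*(v + 2)*(v + 3)*(v - 3)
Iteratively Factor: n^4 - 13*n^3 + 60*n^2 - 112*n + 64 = (n - 1)*(n^3 - 12*n^2 + 48*n - 64) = (n - 4)*(n - 1)*(n^2 - 8*n + 16) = (n - 4)^2*(n - 1)*(n - 4)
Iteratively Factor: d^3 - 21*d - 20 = (d + 4)*(d^2 - 4*d - 5) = (d + 1)*(d + 4)*(d - 5)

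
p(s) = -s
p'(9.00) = -1.00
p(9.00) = -9.00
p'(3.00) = -1.00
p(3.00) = -3.00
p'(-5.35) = -1.00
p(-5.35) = 5.35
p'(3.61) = -1.00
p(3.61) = -3.61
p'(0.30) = -1.00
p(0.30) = -0.30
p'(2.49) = -1.00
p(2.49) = -2.49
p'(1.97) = -1.00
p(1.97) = -1.97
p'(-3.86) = -1.00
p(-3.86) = 3.86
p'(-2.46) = -1.00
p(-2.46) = 2.46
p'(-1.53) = -1.00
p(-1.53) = 1.53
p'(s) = -1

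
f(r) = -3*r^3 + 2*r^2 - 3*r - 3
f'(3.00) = -72.00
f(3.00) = -75.00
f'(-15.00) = -2088.00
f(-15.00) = 10617.00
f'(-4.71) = -221.50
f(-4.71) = 368.96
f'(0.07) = -2.76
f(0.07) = -3.20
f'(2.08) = -33.62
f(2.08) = -27.58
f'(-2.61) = -74.75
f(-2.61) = 71.79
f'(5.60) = -262.84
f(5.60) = -483.93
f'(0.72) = -4.79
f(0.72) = -5.24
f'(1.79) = -24.68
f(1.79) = -19.17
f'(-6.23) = -377.24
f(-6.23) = 818.73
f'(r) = -9*r^2 + 4*r - 3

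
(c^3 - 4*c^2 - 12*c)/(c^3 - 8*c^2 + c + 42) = c*(c - 6)/(c^2 - 10*c + 21)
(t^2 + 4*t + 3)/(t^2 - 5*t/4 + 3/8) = 8*(t^2 + 4*t + 3)/(8*t^2 - 10*t + 3)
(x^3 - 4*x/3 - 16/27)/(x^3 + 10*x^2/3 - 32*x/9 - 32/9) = (x + 2/3)/(x + 4)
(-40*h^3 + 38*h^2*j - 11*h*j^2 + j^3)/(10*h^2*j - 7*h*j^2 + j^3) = (-4*h + j)/j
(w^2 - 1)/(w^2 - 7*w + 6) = (w + 1)/(w - 6)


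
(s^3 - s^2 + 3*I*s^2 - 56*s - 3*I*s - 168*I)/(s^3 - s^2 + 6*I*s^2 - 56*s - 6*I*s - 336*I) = (s + 3*I)/(s + 6*I)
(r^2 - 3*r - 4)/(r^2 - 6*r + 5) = (r^2 - 3*r - 4)/(r^2 - 6*r + 5)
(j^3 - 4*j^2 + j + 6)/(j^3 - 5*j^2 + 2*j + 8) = (j - 3)/(j - 4)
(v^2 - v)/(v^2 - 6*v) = (v - 1)/(v - 6)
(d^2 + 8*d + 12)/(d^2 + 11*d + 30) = (d + 2)/(d + 5)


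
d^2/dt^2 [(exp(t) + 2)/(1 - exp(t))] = -3*(exp(t) + 1)*exp(t)/(exp(3*t) - 3*exp(2*t) + 3*exp(t) - 1)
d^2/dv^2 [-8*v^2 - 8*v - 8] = -16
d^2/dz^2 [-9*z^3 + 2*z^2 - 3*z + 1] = 4 - 54*z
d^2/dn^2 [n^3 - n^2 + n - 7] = 6*n - 2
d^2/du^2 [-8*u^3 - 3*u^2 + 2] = -48*u - 6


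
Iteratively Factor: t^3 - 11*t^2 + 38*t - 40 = (t - 4)*(t^2 - 7*t + 10) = (t - 4)*(t - 2)*(t - 5)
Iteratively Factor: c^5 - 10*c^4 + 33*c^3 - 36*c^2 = (c)*(c^4 - 10*c^3 + 33*c^2 - 36*c) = c^2*(c^3 - 10*c^2 + 33*c - 36) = c^2*(c - 3)*(c^2 - 7*c + 12) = c^2*(c - 3)^2*(c - 4)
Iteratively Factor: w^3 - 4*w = (w + 2)*(w^2 - 2*w) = w*(w + 2)*(w - 2)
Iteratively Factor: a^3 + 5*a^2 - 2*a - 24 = (a + 3)*(a^2 + 2*a - 8) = (a - 2)*(a + 3)*(a + 4)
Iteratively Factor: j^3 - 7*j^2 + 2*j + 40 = (j - 4)*(j^2 - 3*j - 10) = (j - 4)*(j + 2)*(j - 5)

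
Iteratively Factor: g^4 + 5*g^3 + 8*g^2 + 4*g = (g)*(g^3 + 5*g^2 + 8*g + 4) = g*(g + 2)*(g^2 + 3*g + 2) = g*(g + 1)*(g + 2)*(g + 2)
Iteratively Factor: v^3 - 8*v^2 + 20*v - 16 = (v - 2)*(v^2 - 6*v + 8) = (v - 2)^2*(v - 4)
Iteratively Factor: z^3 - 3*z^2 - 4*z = (z + 1)*(z^2 - 4*z) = z*(z + 1)*(z - 4)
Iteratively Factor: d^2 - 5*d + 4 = (d - 1)*(d - 4)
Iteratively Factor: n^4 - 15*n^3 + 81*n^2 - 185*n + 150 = (n - 5)*(n^3 - 10*n^2 + 31*n - 30) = (n - 5)^2*(n^2 - 5*n + 6) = (n - 5)^2*(n - 2)*(n - 3)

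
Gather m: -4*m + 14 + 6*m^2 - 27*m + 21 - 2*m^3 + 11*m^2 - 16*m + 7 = -2*m^3 + 17*m^2 - 47*m + 42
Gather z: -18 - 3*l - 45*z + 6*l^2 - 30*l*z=6*l^2 - 3*l + z*(-30*l - 45) - 18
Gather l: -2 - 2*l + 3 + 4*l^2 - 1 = 4*l^2 - 2*l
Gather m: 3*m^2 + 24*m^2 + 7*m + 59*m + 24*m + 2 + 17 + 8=27*m^2 + 90*m + 27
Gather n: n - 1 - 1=n - 2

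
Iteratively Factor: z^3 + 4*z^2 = (z + 4)*(z^2) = z*(z + 4)*(z)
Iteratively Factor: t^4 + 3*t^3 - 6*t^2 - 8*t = (t - 2)*(t^3 + 5*t^2 + 4*t) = (t - 2)*(t + 1)*(t^2 + 4*t) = (t - 2)*(t + 1)*(t + 4)*(t)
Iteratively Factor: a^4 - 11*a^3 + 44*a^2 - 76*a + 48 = (a - 4)*(a^3 - 7*a^2 + 16*a - 12) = (a - 4)*(a - 2)*(a^2 - 5*a + 6) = (a - 4)*(a - 2)^2*(a - 3)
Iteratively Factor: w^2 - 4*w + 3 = (w - 3)*(w - 1)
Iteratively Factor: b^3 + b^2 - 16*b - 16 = (b + 4)*(b^2 - 3*b - 4) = (b + 1)*(b + 4)*(b - 4)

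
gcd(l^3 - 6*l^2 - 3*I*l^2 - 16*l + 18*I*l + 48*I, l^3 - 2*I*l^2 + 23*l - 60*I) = l - 3*I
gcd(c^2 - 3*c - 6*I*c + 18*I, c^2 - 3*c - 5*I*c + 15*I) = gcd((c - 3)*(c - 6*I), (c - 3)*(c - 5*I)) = c - 3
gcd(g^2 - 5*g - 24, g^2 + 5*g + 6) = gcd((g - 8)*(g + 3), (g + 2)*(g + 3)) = g + 3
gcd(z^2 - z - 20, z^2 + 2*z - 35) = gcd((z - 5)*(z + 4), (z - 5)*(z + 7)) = z - 5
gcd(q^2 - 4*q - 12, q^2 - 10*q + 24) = q - 6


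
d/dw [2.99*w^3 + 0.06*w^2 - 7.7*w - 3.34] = 8.97*w^2 + 0.12*w - 7.7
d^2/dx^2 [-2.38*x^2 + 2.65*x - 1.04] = -4.76000000000000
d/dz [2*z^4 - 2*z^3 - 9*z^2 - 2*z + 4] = 8*z^3 - 6*z^2 - 18*z - 2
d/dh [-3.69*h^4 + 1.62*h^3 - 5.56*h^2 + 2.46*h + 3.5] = -14.76*h^3 + 4.86*h^2 - 11.12*h + 2.46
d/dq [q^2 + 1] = 2*q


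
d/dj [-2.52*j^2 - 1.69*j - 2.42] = -5.04*j - 1.69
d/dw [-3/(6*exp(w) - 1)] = 18*exp(w)/(6*exp(w) - 1)^2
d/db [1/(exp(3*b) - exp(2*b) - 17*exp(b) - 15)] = (-3*exp(2*b) + 2*exp(b) + 17)*exp(b)/(-exp(3*b) + exp(2*b) + 17*exp(b) + 15)^2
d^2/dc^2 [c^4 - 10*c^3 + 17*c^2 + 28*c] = 12*c^2 - 60*c + 34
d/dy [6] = 0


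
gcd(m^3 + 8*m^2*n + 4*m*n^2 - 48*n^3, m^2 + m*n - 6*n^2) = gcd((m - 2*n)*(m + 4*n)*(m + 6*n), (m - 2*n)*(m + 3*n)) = m - 2*n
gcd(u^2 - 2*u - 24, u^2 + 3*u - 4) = u + 4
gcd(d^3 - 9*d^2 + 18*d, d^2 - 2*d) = d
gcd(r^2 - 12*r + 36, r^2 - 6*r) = r - 6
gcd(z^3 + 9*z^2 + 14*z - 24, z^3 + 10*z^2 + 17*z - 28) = z^2 + 3*z - 4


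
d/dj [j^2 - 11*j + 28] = 2*j - 11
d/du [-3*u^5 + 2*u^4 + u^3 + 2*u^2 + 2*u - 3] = -15*u^4 + 8*u^3 + 3*u^2 + 4*u + 2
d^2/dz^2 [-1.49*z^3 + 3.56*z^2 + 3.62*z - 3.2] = 7.12 - 8.94*z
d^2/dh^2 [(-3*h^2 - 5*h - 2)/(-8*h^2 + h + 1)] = 16*(43*h^3 + 57*h^2 + 9*h + 2)/(512*h^6 - 192*h^5 - 168*h^4 + 47*h^3 + 21*h^2 - 3*h - 1)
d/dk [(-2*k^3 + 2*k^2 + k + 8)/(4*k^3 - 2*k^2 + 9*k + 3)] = (-4*k^4 - 44*k^3 - 94*k^2 + 44*k - 69)/(16*k^6 - 16*k^5 + 76*k^4 - 12*k^3 + 69*k^2 + 54*k + 9)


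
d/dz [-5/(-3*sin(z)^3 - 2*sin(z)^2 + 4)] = -5*(9*sin(z) + 4)*sin(z)*cos(z)/(3*sin(z)^3 + 2*sin(z)^2 - 4)^2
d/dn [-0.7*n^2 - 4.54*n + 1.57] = -1.4*n - 4.54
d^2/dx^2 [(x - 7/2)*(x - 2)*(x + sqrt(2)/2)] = 6*x - 11 + sqrt(2)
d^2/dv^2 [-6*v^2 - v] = -12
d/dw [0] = 0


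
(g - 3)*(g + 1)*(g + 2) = g^3 - 7*g - 6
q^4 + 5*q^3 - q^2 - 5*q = q*(q - 1)*(q + 1)*(q + 5)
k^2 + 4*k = k*(k + 4)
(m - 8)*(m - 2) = m^2 - 10*m + 16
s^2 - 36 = (s - 6)*(s + 6)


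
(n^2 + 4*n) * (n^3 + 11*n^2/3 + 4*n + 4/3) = n^5 + 23*n^4/3 + 56*n^3/3 + 52*n^2/3 + 16*n/3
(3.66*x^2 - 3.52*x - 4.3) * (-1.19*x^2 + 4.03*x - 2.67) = -4.3554*x^4 + 18.9386*x^3 - 18.8408*x^2 - 7.9306*x + 11.481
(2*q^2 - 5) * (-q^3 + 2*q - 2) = -2*q^5 + 9*q^3 - 4*q^2 - 10*q + 10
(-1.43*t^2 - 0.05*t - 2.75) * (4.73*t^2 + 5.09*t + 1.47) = -6.7639*t^4 - 7.5152*t^3 - 15.3641*t^2 - 14.071*t - 4.0425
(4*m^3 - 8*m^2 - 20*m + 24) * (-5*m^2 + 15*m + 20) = -20*m^5 + 100*m^4 + 60*m^3 - 580*m^2 - 40*m + 480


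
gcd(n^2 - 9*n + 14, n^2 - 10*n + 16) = n - 2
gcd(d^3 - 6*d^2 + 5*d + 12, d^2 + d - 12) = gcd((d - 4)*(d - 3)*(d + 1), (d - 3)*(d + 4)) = d - 3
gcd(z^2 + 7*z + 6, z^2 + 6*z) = z + 6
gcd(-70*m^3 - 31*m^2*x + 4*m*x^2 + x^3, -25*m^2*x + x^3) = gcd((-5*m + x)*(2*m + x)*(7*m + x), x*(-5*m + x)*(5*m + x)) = -5*m + x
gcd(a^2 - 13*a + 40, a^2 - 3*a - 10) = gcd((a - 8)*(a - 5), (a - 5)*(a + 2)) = a - 5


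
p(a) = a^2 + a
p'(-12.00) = -23.00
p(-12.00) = 132.00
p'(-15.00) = -29.00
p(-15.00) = 210.00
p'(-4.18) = -7.36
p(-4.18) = 13.29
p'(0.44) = 1.88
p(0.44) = 0.63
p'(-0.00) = 1.00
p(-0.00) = 0.00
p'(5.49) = 11.98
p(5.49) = 35.63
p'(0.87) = 2.74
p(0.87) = 1.63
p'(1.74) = 4.48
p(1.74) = 4.77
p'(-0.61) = -0.22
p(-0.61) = -0.24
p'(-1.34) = -1.68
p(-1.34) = 0.46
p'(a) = 2*a + 1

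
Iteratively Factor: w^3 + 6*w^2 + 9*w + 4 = (w + 1)*(w^2 + 5*w + 4) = (w + 1)*(w + 4)*(w + 1)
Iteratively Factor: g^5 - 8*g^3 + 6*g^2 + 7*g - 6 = (g - 1)*(g^4 + g^3 - 7*g^2 - g + 6) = (g - 1)*(g + 3)*(g^3 - 2*g^2 - g + 2) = (g - 1)^2*(g + 3)*(g^2 - g - 2) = (g - 2)*(g - 1)^2*(g + 3)*(g + 1)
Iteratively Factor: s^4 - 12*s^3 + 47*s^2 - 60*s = (s - 3)*(s^3 - 9*s^2 + 20*s) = s*(s - 3)*(s^2 - 9*s + 20) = s*(s - 4)*(s - 3)*(s - 5)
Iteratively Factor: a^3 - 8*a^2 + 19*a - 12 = (a - 1)*(a^2 - 7*a + 12) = (a - 3)*(a - 1)*(a - 4)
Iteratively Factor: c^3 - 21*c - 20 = (c + 1)*(c^2 - c - 20) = (c + 1)*(c + 4)*(c - 5)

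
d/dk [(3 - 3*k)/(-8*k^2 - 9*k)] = 3*(-8*k^2 + 16*k + 9)/(k^2*(64*k^2 + 144*k + 81))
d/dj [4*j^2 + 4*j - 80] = 8*j + 4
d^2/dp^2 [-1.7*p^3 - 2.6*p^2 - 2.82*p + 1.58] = -10.2*p - 5.2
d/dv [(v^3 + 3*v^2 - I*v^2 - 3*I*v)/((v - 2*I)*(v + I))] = (v^4 - 2*I*v^3 + 5*v^2 + 4*v*(3 - I) - 6*I)/(v^4 - 2*I*v^3 + 3*v^2 - 4*I*v + 4)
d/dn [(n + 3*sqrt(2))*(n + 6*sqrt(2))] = 2*n + 9*sqrt(2)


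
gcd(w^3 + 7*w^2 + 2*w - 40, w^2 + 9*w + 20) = w^2 + 9*w + 20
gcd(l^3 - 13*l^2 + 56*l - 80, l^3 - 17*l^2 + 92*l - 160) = l^2 - 9*l + 20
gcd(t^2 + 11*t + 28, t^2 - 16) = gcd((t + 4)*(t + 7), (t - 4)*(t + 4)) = t + 4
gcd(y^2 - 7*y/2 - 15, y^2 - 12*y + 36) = y - 6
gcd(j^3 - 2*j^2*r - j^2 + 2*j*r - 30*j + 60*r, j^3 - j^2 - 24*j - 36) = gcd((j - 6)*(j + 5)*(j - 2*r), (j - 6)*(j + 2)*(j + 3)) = j - 6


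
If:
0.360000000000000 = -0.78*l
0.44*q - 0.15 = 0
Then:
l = -0.46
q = 0.34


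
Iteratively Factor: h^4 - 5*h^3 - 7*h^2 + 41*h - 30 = (h - 1)*(h^3 - 4*h^2 - 11*h + 30) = (h - 5)*(h - 1)*(h^2 + h - 6) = (h - 5)*(h - 2)*(h - 1)*(h + 3)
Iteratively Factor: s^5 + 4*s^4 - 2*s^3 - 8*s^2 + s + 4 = (s - 1)*(s^4 + 5*s^3 + 3*s^2 - 5*s - 4) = (s - 1)*(s + 1)*(s^3 + 4*s^2 - s - 4) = (s - 1)*(s + 1)*(s + 4)*(s^2 - 1) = (s - 1)*(s + 1)^2*(s + 4)*(s - 1)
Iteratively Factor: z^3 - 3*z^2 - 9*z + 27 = (z - 3)*(z^2 - 9) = (z - 3)*(z + 3)*(z - 3)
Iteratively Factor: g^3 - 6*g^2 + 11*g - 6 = (g - 2)*(g^2 - 4*g + 3) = (g - 3)*(g - 2)*(g - 1)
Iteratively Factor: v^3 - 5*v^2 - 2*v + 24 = (v + 2)*(v^2 - 7*v + 12) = (v - 4)*(v + 2)*(v - 3)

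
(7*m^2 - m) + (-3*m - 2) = 7*m^2 - 4*m - 2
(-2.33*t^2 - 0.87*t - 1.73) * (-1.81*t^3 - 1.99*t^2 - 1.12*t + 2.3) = 4.2173*t^5 + 6.2114*t^4 + 7.4722*t^3 - 0.9419*t^2 - 0.0633999999999997*t - 3.979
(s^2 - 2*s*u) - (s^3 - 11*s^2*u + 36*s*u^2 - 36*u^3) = -s^3 + 11*s^2*u + s^2 - 36*s*u^2 - 2*s*u + 36*u^3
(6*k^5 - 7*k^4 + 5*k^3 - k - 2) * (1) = 6*k^5 - 7*k^4 + 5*k^3 - k - 2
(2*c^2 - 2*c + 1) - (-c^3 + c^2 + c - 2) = c^3 + c^2 - 3*c + 3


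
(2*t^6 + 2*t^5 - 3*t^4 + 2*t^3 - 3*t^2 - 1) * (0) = 0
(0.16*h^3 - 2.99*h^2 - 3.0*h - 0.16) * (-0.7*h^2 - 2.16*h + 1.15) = -0.112*h^5 + 1.7474*h^4 + 8.7424*h^3 + 3.1535*h^2 - 3.1044*h - 0.184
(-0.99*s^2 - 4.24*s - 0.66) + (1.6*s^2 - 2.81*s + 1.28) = 0.61*s^2 - 7.05*s + 0.62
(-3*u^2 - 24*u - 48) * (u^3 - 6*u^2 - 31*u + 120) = -3*u^5 - 6*u^4 + 189*u^3 + 672*u^2 - 1392*u - 5760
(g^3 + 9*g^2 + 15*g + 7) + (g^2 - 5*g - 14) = g^3 + 10*g^2 + 10*g - 7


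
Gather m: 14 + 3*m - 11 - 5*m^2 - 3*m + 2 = 5 - 5*m^2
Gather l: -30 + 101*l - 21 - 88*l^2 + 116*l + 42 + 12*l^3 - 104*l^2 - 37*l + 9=12*l^3 - 192*l^2 + 180*l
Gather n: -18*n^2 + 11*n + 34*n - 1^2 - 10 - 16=-18*n^2 + 45*n - 27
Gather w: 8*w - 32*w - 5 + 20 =15 - 24*w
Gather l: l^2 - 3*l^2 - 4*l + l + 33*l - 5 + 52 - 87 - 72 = -2*l^2 + 30*l - 112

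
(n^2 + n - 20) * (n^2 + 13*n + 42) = n^4 + 14*n^3 + 35*n^2 - 218*n - 840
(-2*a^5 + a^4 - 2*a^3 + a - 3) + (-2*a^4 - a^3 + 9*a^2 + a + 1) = -2*a^5 - a^4 - 3*a^3 + 9*a^2 + 2*a - 2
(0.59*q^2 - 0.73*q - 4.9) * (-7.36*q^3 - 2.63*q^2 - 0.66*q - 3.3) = -4.3424*q^5 + 3.8211*q^4 + 37.5945*q^3 + 11.4218*q^2 + 5.643*q + 16.17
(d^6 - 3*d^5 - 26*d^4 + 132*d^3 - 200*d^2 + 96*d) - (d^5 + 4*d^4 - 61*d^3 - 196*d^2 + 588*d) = d^6 - 4*d^5 - 30*d^4 + 193*d^3 - 4*d^2 - 492*d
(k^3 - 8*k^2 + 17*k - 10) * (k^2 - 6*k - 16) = k^5 - 14*k^4 + 49*k^3 + 16*k^2 - 212*k + 160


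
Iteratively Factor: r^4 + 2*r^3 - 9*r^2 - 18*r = (r - 3)*(r^3 + 5*r^2 + 6*r) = r*(r - 3)*(r^2 + 5*r + 6) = r*(r - 3)*(r + 2)*(r + 3)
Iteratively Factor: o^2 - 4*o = (o)*(o - 4)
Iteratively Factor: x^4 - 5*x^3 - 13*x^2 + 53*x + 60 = (x - 5)*(x^3 - 13*x - 12) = (x - 5)*(x + 1)*(x^2 - x - 12) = (x - 5)*(x - 4)*(x + 1)*(x + 3)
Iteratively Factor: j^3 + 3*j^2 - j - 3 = (j + 1)*(j^2 + 2*j - 3) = (j - 1)*(j + 1)*(j + 3)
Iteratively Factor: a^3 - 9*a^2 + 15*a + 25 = (a - 5)*(a^2 - 4*a - 5) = (a - 5)*(a + 1)*(a - 5)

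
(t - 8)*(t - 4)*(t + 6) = t^3 - 6*t^2 - 40*t + 192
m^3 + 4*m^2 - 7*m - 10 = (m - 2)*(m + 1)*(m + 5)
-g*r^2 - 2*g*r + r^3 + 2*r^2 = r*(-g + r)*(r + 2)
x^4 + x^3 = x^3*(x + 1)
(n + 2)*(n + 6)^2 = n^3 + 14*n^2 + 60*n + 72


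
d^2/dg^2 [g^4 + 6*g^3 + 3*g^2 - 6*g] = 12*g^2 + 36*g + 6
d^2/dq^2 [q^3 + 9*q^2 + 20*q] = 6*q + 18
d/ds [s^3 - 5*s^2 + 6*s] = 3*s^2 - 10*s + 6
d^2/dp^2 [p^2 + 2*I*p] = 2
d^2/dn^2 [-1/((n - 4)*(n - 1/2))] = 4*(-4*(n - 4)^2 - 2*(n - 4)*(2*n - 1) - (2*n - 1)^2)/((n - 4)^3*(2*n - 1)^3)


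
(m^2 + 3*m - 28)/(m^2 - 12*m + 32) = (m + 7)/(m - 8)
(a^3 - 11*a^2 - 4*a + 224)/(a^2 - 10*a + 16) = (a^2 - 3*a - 28)/(a - 2)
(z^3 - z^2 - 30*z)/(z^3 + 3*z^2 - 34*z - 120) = z/(z + 4)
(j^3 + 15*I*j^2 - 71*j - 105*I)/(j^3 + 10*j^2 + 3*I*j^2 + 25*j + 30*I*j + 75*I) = (j^2 + 12*I*j - 35)/(j^2 + 10*j + 25)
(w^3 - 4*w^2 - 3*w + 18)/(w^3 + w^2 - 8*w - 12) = (w - 3)/(w + 2)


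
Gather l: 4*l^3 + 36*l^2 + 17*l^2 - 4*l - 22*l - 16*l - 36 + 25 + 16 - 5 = 4*l^3 + 53*l^2 - 42*l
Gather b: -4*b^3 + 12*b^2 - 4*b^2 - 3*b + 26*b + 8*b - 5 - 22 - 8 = -4*b^3 + 8*b^2 + 31*b - 35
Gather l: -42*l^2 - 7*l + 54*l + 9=-42*l^2 + 47*l + 9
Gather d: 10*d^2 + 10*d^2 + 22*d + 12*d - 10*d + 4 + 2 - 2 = 20*d^2 + 24*d + 4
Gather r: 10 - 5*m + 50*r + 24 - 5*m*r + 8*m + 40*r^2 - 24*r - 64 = 3*m + 40*r^2 + r*(26 - 5*m) - 30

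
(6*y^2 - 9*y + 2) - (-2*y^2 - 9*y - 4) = 8*y^2 + 6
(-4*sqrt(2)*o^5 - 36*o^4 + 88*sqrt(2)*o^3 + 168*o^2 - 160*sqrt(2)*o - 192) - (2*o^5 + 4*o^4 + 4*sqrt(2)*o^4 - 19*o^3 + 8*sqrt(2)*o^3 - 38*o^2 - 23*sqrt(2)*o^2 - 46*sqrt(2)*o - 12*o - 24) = -4*sqrt(2)*o^5 - 2*o^5 - 40*o^4 - 4*sqrt(2)*o^4 + 19*o^3 + 80*sqrt(2)*o^3 + 23*sqrt(2)*o^2 + 206*o^2 - 114*sqrt(2)*o + 12*o - 168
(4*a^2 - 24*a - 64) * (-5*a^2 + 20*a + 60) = -20*a^4 + 200*a^3 + 80*a^2 - 2720*a - 3840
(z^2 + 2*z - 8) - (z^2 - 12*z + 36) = 14*z - 44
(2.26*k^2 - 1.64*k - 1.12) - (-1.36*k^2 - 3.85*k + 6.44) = 3.62*k^2 + 2.21*k - 7.56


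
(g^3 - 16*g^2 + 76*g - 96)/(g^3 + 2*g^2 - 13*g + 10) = (g^2 - 14*g + 48)/(g^2 + 4*g - 5)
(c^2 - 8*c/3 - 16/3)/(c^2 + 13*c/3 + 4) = (c - 4)/(c + 3)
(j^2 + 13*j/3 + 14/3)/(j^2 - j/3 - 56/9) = 3*(j + 2)/(3*j - 8)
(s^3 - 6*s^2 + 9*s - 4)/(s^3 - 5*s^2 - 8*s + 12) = (s^2 - 5*s + 4)/(s^2 - 4*s - 12)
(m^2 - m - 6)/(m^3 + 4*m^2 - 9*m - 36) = (m + 2)/(m^2 + 7*m + 12)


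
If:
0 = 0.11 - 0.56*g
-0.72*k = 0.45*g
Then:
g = 0.20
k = -0.12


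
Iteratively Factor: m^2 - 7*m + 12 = (m - 4)*(m - 3)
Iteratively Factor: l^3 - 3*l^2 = (l - 3)*(l^2) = l*(l - 3)*(l)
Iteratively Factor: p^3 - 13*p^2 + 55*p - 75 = (p - 5)*(p^2 - 8*p + 15) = (p - 5)*(p - 3)*(p - 5)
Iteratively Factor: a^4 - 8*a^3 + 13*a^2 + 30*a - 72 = (a - 3)*(a^3 - 5*a^2 - 2*a + 24) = (a - 4)*(a - 3)*(a^2 - a - 6) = (a - 4)*(a - 3)*(a + 2)*(a - 3)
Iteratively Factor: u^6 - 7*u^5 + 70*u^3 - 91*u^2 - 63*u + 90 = (u + 1)*(u^5 - 8*u^4 + 8*u^3 + 62*u^2 - 153*u + 90) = (u - 5)*(u + 1)*(u^4 - 3*u^3 - 7*u^2 + 27*u - 18) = (u - 5)*(u + 1)*(u + 3)*(u^3 - 6*u^2 + 11*u - 6) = (u - 5)*(u - 3)*(u + 1)*(u + 3)*(u^2 - 3*u + 2) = (u - 5)*(u - 3)*(u - 1)*(u + 1)*(u + 3)*(u - 2)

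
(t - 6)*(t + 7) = t^2 + t - 42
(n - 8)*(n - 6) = n^2 - 14*n + 48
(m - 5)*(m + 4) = m^2 - m - 20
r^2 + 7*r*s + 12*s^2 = (r + 3*s)*(r + 4*s)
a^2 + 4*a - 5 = (a - 1)*(a + 5)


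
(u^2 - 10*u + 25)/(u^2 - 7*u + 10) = (u - 5)/(u - 2)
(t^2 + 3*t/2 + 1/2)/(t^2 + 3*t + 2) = (t + 1/2)/(t + 2)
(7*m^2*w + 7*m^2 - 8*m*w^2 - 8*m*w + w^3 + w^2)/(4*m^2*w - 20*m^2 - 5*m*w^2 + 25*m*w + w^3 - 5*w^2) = (-7*m*w - 7*m + w^2 + w)/(-4*m*w + 20*m + w^2 - 5*w)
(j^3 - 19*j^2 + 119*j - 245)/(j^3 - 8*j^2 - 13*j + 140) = (j - 7)/(j + 4)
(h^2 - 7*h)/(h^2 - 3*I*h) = (h - 7)/(h - 3*I)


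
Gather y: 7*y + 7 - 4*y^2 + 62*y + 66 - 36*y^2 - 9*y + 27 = -40*y^2 + 60*y + 100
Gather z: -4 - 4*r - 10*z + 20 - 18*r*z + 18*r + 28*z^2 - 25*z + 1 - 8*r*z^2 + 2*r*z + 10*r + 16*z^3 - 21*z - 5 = 24*r + 16*z^3 + z^2*(28 - 8*r) + z*(-16*r - 56) + 12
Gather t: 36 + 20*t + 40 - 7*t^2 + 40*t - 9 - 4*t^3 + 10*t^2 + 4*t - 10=-4*t^3 + 3*t^2 + 64*t + 57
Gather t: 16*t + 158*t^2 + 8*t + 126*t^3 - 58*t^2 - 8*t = 126*t^3 + 100*t^2 + 16*t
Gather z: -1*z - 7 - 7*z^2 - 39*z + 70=-7*z^2 - 40*z + 63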